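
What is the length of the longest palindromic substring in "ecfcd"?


Input: "ecfcd"
Checking substrings for palindromes:
  [1:4] "cfc" (len 3) => palindrome
Longest palindromic substring: "cfc" with length 3

3


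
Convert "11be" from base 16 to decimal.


Input: "11be" in base 16
Positional expansion:
  Digit '1' (value 1) x 16^3 = 4096
  Digit '1' (value 1) x 16^2 = 256
  Digit 'b' (value 11) x 16^1 = 176
  Digit 'e' (value 14) x 16^0 = 14
Sum = 4542

4542


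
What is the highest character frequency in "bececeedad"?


Input: bececeedad
Character counts:
  'a': 1
  'b': 1
  'c': 2
  'd': 2
  'e': 4
Maximum frequency: 4

4


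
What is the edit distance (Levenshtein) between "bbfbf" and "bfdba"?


Computing edit distance: "bbfbf" -> "bfdba"
DP table:
           b    f    d    b    a
      0    1    2    3    4    5
  b   1    0    1    2    3    4
  b   2    1    1    2    2    3
  f   3    2    1    2    3    3
  b   4    3    2    2    2    3
  f   5    4    3    3    3    3
Edit distance = dp[5][5] = 3

3


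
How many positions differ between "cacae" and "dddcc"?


Comparing "cacae" and "dddcc" position by position:
  Position 0: 'c' vs 'd' => DIFFER
  Position 1: 'a' vs 'd' => DIFFER
  Position 2: 'c' vs 'd' => DIFFER
  Position 3: 'a' vs 'c' => DIFFER
  Position 4: 'e' vs 'c' => DIFFER
Positions that differ: 5

5


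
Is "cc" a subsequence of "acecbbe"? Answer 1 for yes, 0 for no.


Check if "cc" is a subsequence of "acecbbe"
Greedy scan:
  Position 0 ('a'): no match needed
  Position 1 ('c'): matches sub[0] = 'c'
  Position 2 ('e'): no match needed
  Position 3 ('c'): matches sub[1] = 'c'
  Position 4 ('b'): no match needed
  Position 5 ('b'): no match needed
  Position 6 ('e'): no match needed
All 2 characters matched => is a subsequence

1


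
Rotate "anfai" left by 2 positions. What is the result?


Input: "anfai", rotate left by 2
First 2 characters: "an"
Remaining characters: "fai"
Concatenate remaining + first: "fai" + "an" = "faian"

faian


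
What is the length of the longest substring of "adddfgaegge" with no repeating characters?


Input: "adddfgaegge"
Sliding window (track last position of each char):
  Position 0 ('a'): window [0,0] length 1 -- new best
  Position 1 ('d'): window [0,1] length 2 -- new best
  Position 2 ('d'): repeat (last at 1), move window start to 2
  Position 2 ('d'): window [2,2] length 1
  Position 3 ('d'): repeat (last at 2), move window start to 3
  Position 3 ('d'): window [3,3] length 1
  Position 4 ('f'): window [3,4] length 2
  Position 5 ('g'): window [3,5] length 3 -- new best
  Position 6 ('a'): window [3,6] length 4 -- new best
  Position 7 ('e'): window [3,7] length 5 -- new best
  Position 8 ('g'): repeat (last at 5), move window start to 6
  Position 8 ('g'): window [6,8] length 3
  Position 9 ('g'): repeat (last at 8), move window start to 9
  Position 9 ('g'): window [9,9] length 1
  Position 10 ('e'): window [9,10] length 2
Longest substring with no repeats: "dfgae" with length 5

5


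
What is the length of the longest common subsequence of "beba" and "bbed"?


LCS of "beba" and "bbed"
DP table:
           b    b    e    d
      0    0    0    0    0
  b   0    1    1    1    1
  e   0    1    1    2    2
  b   0    1    2    2    2
  a   0    1    2    2    2
LCS length = dp[4][4] = 2

2


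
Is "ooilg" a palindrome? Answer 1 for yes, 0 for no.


Input: ooilg
Reversed: glioo
  Compare pos 0 ('o') with pos 4 ('g'): MISMATCH
  Compare pos 1 ('o') with pos 3 ('l'): MISMATCH
Result: not a palindrome

0


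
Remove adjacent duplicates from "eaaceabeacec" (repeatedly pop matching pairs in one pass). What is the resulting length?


Input: eaaceabeacec
Stack-based adjacent duplicate removal:
  Read 'e': push. Stack: e
  Read 'a': push. Stack: ea
  Read 'a': matches stack top 'a' => pop. Stack: e
  Read 'c': push. Stack: ec
  Read 'e': push. Stack: ece
  Read 'a': push. Stack: ecea
  Read 'b': push. Stack: eceab
  Read 'e': push. Stack: eceabe
  Read 'a': push. Stack: eceabea
  Read 'c': push. Stack: eceabeac
  Read 'e': push. Stack: eceabeace
  Read 'c': push. Stack: eceabeacec
Final stack: "eceabeacec" (length 10)

10


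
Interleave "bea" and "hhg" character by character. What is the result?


Interleaving "bea" and "hhg":
  Position 0: 'b' from first, 'h' from second => "bh"
  Position 1: 'e' from first, 'h' from second => "eh"
  Position 2: 'a' from first, 'g' from second => "ag"
Result: bhehag

bhehag


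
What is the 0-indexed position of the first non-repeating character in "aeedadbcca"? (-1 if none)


Input: aeedadbcca
Character frequencies:
  'a': 3
  'b': 1
  'c': 2
  'd': 2
  'e': 2
Scanning left to right for freq == 1:
  Position 0 ('a'): freq=3, skip
  Position 1 ('e'): freq=2, skip
  Position 2 ('e'): freq=2, skip
  Position 3 ('d'): freq=2, skip
  Position 4 ('a'): freq=3, skip
  Position 5 ('d'): freq=2, skip
  Position 6 ('b'): unique! => answer = 6

6


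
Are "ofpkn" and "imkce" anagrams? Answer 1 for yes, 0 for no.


Strings: "ofpkn", "imkce"
Sorted first:  fknop
Sorted second: ceikm
Differ at position 0: 'f' vs 'c' => not anagrams

0


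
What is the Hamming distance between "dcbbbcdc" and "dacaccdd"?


Comparing "dcbbbcdc" and "dacaccdd" position by position:
  Position 0: 'd' vs 'd' => same
  Position 1: 'c' vs 'a' => differ
  Position 2: 'b' vs 'c' => differ
  Position 3: 'b' vs 'a' => differ
  Position 4: 'b' vs 'c' => differ
  Position 5: 'c' vs 'c' => same
  Position 6: 'd' vs 'd' => same
  Position 7: 'c' vs 'd' => differ
Total differences (Hamming distance): 5

5


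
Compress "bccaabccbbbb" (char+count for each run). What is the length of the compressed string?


Input: bccaabccbbbb
Runs:
  'b' x 1 => "b1"
  'c' x 2 => "c2"
  'a' x 2 => "a2"
  'b' x 1 => "b1"
  'c' x 2 => "c2"
  'b' x 4 => "b4"
Compressed: "b1c2a2b1c2b4"
Compressed length: 12

12


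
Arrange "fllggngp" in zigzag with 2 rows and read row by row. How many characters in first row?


Zigzag "fllggngp" into 2 rows:
Placing characters:
  'f' => row 0
  'l' => row 1
  'l' => row 0
  'g' => row 1
  'g' => row 0
  'n' => row 1
  'g' => row 0
  'p' => row 1
Rows:
  Row 0: "flgg"
  Row 1: "lgnp"
First row length: 4

4


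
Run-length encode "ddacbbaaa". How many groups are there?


Input: ddacbbaaa
Scanning for consecutive runs:
  Group 1: 'd' x 2 (positions 0-1)
  Group 2: 'a' x 1 (positions 2-2)
  Group 3: 'c' x 1 (positions 3-3)
  Group 4: 'b' x 2 (positions 4-5)
  Group 5: 'a' x 3 (positions 6-8)
Total groups: 5

5


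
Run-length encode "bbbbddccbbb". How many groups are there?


Input: bbbbddccbbb
Scanning for consecutive runs:
  Group 1: 'b' x 4 (positions 0-3)
  Group 2: 'd' x 2 (positions 4-5)
  Group 3: 'c' x 2 (positions 6-7)
  Group 4: 'b' x 3 (positions 8-10)
Total groups: 4

4


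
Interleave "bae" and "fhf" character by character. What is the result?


Interleaving "bae" and "fhf":
  Position 0: 'b' from first, 'f' from second => "bf"
  Position 1: 'a' from first, 'h' from second => "ah"
  Position 2: 'e' from first, 'f' from second => "ef"
Result: bfahef

bfahef


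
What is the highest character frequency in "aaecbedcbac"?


Input: aaecbedcbac
Character counts:
  'a': 3
  'b': 2
  'c': 3
  'd': 1
  'e': 2
Maximum frequency: 3

3


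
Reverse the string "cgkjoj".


Input: cgkjoj
Reading characters right to left:
  Position 5: 'j'
  Position 4: 'o'
  Position 3: 'j'
  Position 2: 'k'
  Position 1: 'g'
  Position 0: 'c'
Reversed: jojkgc

jojkgc


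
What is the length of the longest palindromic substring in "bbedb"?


Input: "bbedb"
Checking substrings for palindromes:
  [0:2] "bb" (len 2) => palindrome
Longest palindromic substring: "bb" with length 2

2


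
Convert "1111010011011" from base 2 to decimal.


Input: "1111010011011" in base 2
Positional expansion:
  Digit '1' (value 1) x 2^12 = 4096
  Digit '1' (value 1) x 2^11 = 2048
  Digit '1' (value 1) x 2^10 = 1024
  Digit '1' (value 1) x 2^9 = 512
  Digit '0' (value 0) x 2^8 = 0
  Digit '1' (value 1) x 2^7 = 128
  Digit '0' (value 0) x 2^6 = 0
  Digit '0' (value 0) x 2^5 = 0
  Digit '1' (value 1) x 2^4 = 16
  Digit '1' (value 1) x 2^3 = 8
  Digit '0' (value 0) x 2^2 = 0
  Digit '1' (value 1) x 2^1 = 2
  Digit '1' (value 1) x 2^0 = 1
Sum = 7835

7835


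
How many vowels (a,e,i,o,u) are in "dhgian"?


Input: dhgian
Checking each character:
  'd' at position 0: consonant
  'h' at position 1: consonant
  'g' at position 2: consonant
  'i' at position 3: vowel (running total: 1)
  'a' at position 4: vowel (running total: 2)
  'n' at position 5: consonant
Total vowels: 2

2


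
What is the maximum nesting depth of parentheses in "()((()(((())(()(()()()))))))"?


Input: "()((()(((())(()(()()()))))))"
Tracking depth:
  Position 0 '(': depth becomes 1
  Position 1 ')': depth becomes 0
  Position 2 '(': depth becomes 1
  Position 3 '(': depth becomes 2
  Position 4 '(': depth becomes 3
  Position 5 ')': depth becomes 2
  Position 6 '(': depth becomes 3
  Position 7 '(': depth becomes 4
  Position 8 '(': depth becomes 5
  Position 9 '(': depth becomes 6
  Position 10 ')': depth becomes 5
  Position 11 ')': depth becomes 4
  Position 12 '(': depth becomes 5
  Position 13 '(': depth becomes 6
  Position 14 ')': depth becomes 5
  Position 15 '(': depth becomes 6
  Position 16 '(': depth becomes 7
  Position 17 ')': depth becomes 6
  Position 18 '(': depth becomes 7
  Position 19 ')': depth becomes 6
  Position 20 '(': depth becomes 7
  Position 21 ')': depth becomes 6
  Position 22 ')': depth becomes 5
  Position 23 ')': depth becomes 4
  Position 24 ')': depth becomes 3
  Position 25 ')': depth becomes 2
  Position 26 ')': depth becomes 1
  Position 27 ')': depth becomes 0
Maximum depth reached: 7

7


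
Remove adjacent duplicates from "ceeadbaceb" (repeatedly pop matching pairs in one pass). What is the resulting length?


Input: ceeadbaceb
Stack-based adjacent duplicate removal:
  Read 'c': push. Stack: c
  Read 'e': push. Stack: ce
  Read 'e': matches stack top 'e' => pop. Stack: c
  Read 'a': push. Stack: ca
  Read 'd': push. Stack: cad
  Read 'b': push. Stack: cadb
  Read 'a': push. Stack: cadba
  Read 'c': push. Stack: cadbac
  Read 'e': push. Stack: cadbace
  Read 'b': push. Stack: cadbaceb
Final stack: "cadbaceb" (length 8)

8


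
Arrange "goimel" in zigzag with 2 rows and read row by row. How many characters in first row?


Zigzag "goimel" into 2 rows:
Placing characters:
  'g' => row 0
  'o' => row 1
  'i' => row 0
  'm' => row 1
  'e' => row 0
  'l' => row 1
Rows:
  Row 0: "gie"
  Row 1: "oml"
First row length: 3

3


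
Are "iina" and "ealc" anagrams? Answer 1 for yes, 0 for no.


Strings: "iina", "ealc"
Sorted first:  aiin
Sorted second: acel
Differ at position 1: 'i' vs 'c' => not anagrams

0


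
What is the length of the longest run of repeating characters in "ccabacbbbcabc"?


Input: "ccabacbbbcabc"
Scanning for longest run:
  Position 1 ('c'): continues run of 'c', length=2
  Position 2 ('a'): new char, reset run to 1
  Position 3 ('b'): new char, reset run to 1
  Position 4 ('a'): new char, reset run to 1
  Position 5 ('c'): new char, reset run to 1
  Position 6 ('b'): new char, reset run to 1
  Position 7 ('b'): continues run of 'b', length=2
  Position 8 ('b'): continues run of 'b', length=3
  Position 9 ('c'): new char, reset run to 1
  Position 10 ('a'): new char, reset run to 1
  Position 11 ('b'): new char, reset run to 1
  Position 12 ('c'): new char, reset run to 1
Longest run: 'b' with length 3

3


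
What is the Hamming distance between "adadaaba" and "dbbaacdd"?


Comparing "adadaaba" and "dbbaacdd" position by position:
  Position 0: 'a' vs 'd' => differ
  Position 1: 'd' vs 'b' => differ
  Position 2: 'a' vs 'b' => differ
  Position 3: 'd' vs 'a' => differ
  Position 4: 'a' vs 'a' => same
  Position 5: 'a' vs 'c' => differ
  Position 6: 'b' vs 'd' => differ
  Position 7: 'a' vs 'd' => differ
Total differences (Hamming distance): 7

7


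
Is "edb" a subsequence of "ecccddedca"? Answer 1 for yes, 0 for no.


Check if "edb" is a subsequence of "ecccddedca"
Greedy scan:
  Position 0 ('e'): matches sub[0] = 'e'
  Position 1 ('c'): no match needed
  Position 2 ('c'): no match needed
  Position 3 ('c'): no match needed
  Position 4 ('d'): matches sub[1] = 'd'
  Position 5 ('d'): no match needed
  Position 6 ('e'): no match needed
  Position 7 ('d'): no match needed
  Position 8 ('c'): no match needed
  Position 9 ('a'): no match needed
Only matched 2/3 characters => not a subsequence

0


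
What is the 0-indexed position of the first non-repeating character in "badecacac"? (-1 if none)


Input: badecacac
Character frequencies:
  'a': 3
  'b': 1
  'c': 3
  'd': 1
  'e': 1
Scanning left to right for freq == 1:
  Position 0 ('b'): unique! => answer = 0

0


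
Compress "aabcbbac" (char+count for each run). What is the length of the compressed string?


Input: aabcbbac
Runs:
  'a' x 2 => "a2"
  'b' x 1 => "b1"
  'c' x 1 => "c1"
  'b' x 2 => "b2"
  'a' x 1 => "a1"
  'c' x 1 => "c1"
Compressed: "a2b1c1b2a1c1"
Compressed length: 12

12


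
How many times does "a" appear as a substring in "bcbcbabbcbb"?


Searching for "a" in "bcbcbabbcbb"
Scanning each position:
  Position 0: "b" => no
  Position 1: "c" => no
  Position 2: "b" => no
  Position 3: "c" => no
  Position 4: "b" => no
  Position 5: "a" => MATCH
  Position 6: "b" => no
  Position 7: "b" => no
  Position 8: "c" => no
  Position 9: "b" => no
  Position 10: "b" => no
Total occurrences: 1

1


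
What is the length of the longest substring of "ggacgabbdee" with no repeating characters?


Input: "ggacgabbdee"
Sliding window (track last position of each char):
  Position 0 ('g'): window [0,0] length 1 -- new best
  Position 1 ('g'): repeat (last at 0), move window start to 1
  Position 1 ('g'): window [1,1] length 1
  Position 2 ('a'): window [1,2] length 2 -- new best
  Position 3 ('c'): window [1,3] length 3 -- new best
  Position 4 ('g'): repeat (last at 1), move window start to 2
  Position 4 ('g'): window [2,4] length 3
  Position 5 ('a'): repeat (last at 2), move window start to 3
  Position 5 ('a'): window [3,5] length 3
  Position 6 ('b'): window [3,6] length 4 -- new best
  Position 7 ('b'): repeat (last at 6), move window start to 7
  Position 7 ('b'): window [7,7] length 1
  Position 8 ('d'): window [7,8] length 2
  Position 9 ('e'): window [7,9] length 3
  Position 10 ('e'): repeat (last at 9), move window start to 10
  Position 10 ('e'): window [10,10] length 1
Longest substring with no repeats: "cgab" with length 4

4


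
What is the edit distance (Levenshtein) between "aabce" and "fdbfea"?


Computing edit distance: "aabce" -> "fdbfea"
DP table:
           f    d    b    f    e    a
      0    1    2    3    4    5    6
  a   1    1    2    3    4    5    5
  a   2    2    2    3    4    5    5
  b   3    3    3    2    3    4    5
  c   4    4    4    3    3    4    5
  e   5    5    5    4    4    3    4
Edit distance = dp[5][6] = 4

4


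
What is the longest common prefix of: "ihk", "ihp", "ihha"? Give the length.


Words: ihk, ihp, ihha
  Position 0: all 'i' => match
  Position 1: all 'h' => match
  Position 2: ('k', 'p', 'h') => mismatch, stop
LCP = "ih" (length 2)

2


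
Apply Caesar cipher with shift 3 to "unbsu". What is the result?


Caesar cipher: shift "unbsu" by 3
  'u' (pos 20) + 3 = pos 23 = 'x'
  'n' (pos 13) + 3 = pos 16 = 'q'
  'b' (pos 1) + 3 = pos 4 = 'e'
  's' (pos 18) + 3 = pos 21 = 'v'
  'u' (pos 20) + 3 = pos 23 = 'x'
Result: xqevx

xqevx


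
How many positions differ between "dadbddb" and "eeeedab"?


Comparing "dadbddb" and "eeeedab" position by position:
  Position 0: 'd' vs 'e' => DIFFER
  Position 1: 'a' vs 'e' => DIFFER
  Position 2: 'd' vs 'e' => DIFFER
  Position 3: 'b' vs 'e' => DIFFER
  Position 4: 'd' vs 'd' => same
  Position 5: 'd' vs 'a' => DIFFER
  Position 6: 'b' vs 'b' => same
Positions that differ: 5

5


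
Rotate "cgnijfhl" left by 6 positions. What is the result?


Input: "cgnijfhl", rotate left by 6
First 6 characters: "cgnijf"
Remaining characters: "hl"
Concatenate remaining + first: "hl" + "cgnijf" = "hlcgnijf"

hlcgnijf


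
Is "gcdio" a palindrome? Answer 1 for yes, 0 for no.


Input: gcdio
Reversed: oidcg
  Compare pos 0 ('g') with pos 4 ('o'): MISMATCH
  Compare pos 1 ('c') with pos 3 ('i'): MISMATCH
Result: not a palindrome

0


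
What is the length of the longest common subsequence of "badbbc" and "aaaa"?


LCS of "badbbc" and "aaaa"
DP table:
           a    a    a    a
      0    0    0    0    0
  b   0    0    0    0    0
  a   0    1    1    1    1
  d   0    1    1    1    1
  b   0    1    1    1    1
  b   0    1    1    1    1
  c   0    1    1    1    1
LCS length = dp[6][4] = 1

1


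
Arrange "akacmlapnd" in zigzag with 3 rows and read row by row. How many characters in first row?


Zigzag "akacmlapnd" into 3 rows:
Placing characters:
  'a' => row 0
  'k' => row 1
  'a' => row 2
  'c' => row 1
  'm' => row 0
  'l' => row 1
  'a' => row 2
  'p' => row 1
  'n' => row 0
  'd' => row 1
Rows:
  Row 0: "amn"
  Row 1: "kclpd"
  Row 2: "aa"
First row length: 3

3


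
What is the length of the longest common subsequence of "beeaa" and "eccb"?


LCS of "beeaa" and "eccb"
DP table:
           e    c    c    b
      0    0    0    0    0
  b   0    0    0    0    1
  e   0    1    1    1    1
  e   0    1    1    1    1
  a   0    1    1    1    1
  a   0    1    1    1    1
LCS length = dp[5][4] = 1

1


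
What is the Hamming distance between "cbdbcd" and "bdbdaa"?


Comparing "cbdbcd" and "bdbdaa" position by position:
  Position 0: 'c' vs 'b' => differ
  Position 1: 'b' vs 'd' => differ
  Position 2: 'd' vs 'b' => differ
  Position 3: 'b' vs 'd' => differ
  Position 4: 'c' vs 'a' => differ
  Position 5: 'd' vs 'a' => differ
Total differences (Hamming distance): 6

6


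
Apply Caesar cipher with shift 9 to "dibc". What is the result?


Caesar cipher: shift "dibc" by 9
  'd' (pos 3) + 9 = pos 12 = 'm'
  'i' (pos 8) + 9 = pos 17 = 'r'
  'b' (pos 1) + 9 = pos 10 = 'k'
  'c' (pos 2) + 9 = pos 11 = 'l'
Result: mrkl

mrkl


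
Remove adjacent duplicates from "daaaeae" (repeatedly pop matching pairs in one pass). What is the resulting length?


Input: daaaeae
Stack-based adjacent duplicate removal:
  Read 'd': push. Stack: d
  Read 'a': push. Stack: da
  Read 'a': matches stack top 'a' => pop. Stack: d
  Read 'a': push. Stack: da
  Read 'e': push. Stack: dae
  Read 'a': push. Stack: daea
  Read 'e': push. Stack: daeae
Final stack: "daeae" (length 5)

5


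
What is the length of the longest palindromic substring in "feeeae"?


Input: "feeeae"
Checking substrings for palindromes:
  [1:4] "eee" (len 3) => palindrome
  [3:6] "eae" (len 3) => palindrome
  [1:3] "ee" (len 2) => palindrome
  [2:4] "ee" (len 2) => palindrome
Longest palindromic substring: "eee" with length 3

3


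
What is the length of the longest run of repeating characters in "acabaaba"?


Input: "acabaaba"
Scanning for longest run:
  Position 1 ('c'): new char, reset run to 1
  Position 2 ('a'): new char, reset run to 1
  Position 3 ('b'): new char, reset run to 1
  Position 4 ('a'): new char, reset run to 1
  Position 5 ('a'): continues run of 'a', length=2
  Position 6 ('b'): new char, reset run to 1
  Position 7 ('a'): new char, reset run to 1
Longest run: 'a' with length 2

2


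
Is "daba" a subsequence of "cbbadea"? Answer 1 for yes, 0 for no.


Check if "daba" is a subsequence of "cbbadea"
Greedy scan:
  Position 0 ('c'): no match needed
  Position 1 ('b'): no match needed
  Position 2 ('b'): no match needed
  Position 3 ('a'): no match needed
  Position 4 ('d'): matches sub[0] = 'd'
  Position 5 ('e'): no match needed
  Position 6 ('a'): matches sub[1] = 'a'
Only matched 2/4 characters => not a subsequence

0


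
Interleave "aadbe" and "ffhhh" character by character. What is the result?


Interleaving "aadbe" and "ffhhh":
  Position 0: 'a' from first, 'f' from second => "af"
  Position 1: 'a' from first, 'f' from second => "af"
  Position 2: 'd' from first, 'h' from second => "dh"
  Position 3: 'b' from first, 'h' from second => "bh"
  Position 4: 'e' from first, 'h' from second => "eh"
Result: afafdhbheh

afafdhbheh


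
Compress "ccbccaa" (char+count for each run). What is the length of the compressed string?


Input: ccbccaa
Runs:
  'c' x 2 => "c2"
  'b' x 1 => "b1"
  'c' x 2 => "c2"
  'a' x 2 => "a2"
Compressed: "c2b1c2a2"
Compressed length: 8

8


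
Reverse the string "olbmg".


Input: olbmg
Reading characters right to left:
  Position 4: 'g'
  Position 3: 'm'
  Position 2: 'b'
  Position 1: 'l'
  Position 0: 'o'
Reversed: gmblo

gmblo


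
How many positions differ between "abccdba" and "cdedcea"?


Comparing "abccdba" and "cdedcea" position by position:
  Position 0: 'a' vs 'c' => DIFFER
  Position 1: 'b' vs 'd' => DIFFER
  Position 2: 'c' vs 'e' => DIFFER
  Position 3: 'c' vs 'd' => DIFFER
  Position 4: 'd' vs 'c' => DIFFER
  Position 5: 'b' vs 'e' => DIFFER
  Position 6: 'a' vs 'a' => same
Positions that differ: 6

6


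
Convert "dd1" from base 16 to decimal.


Input: "dd1" in base 16
Positional expansion:
  Digit 'd' (value 13) x 16^2 = 3328
  Digit 'd' (value 13) x 16^1 = 208
  Digit '1' (value 1) x 16^0 = 1
Sum = 3537

3537


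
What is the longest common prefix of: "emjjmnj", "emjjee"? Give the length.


Words: emjjmnj, emjjee
  Position 0: all 'e' => match
  Position 1: all 'm' => match
  Position 2: all 'j' => match
  Position 3: all 'j' => match
  Position 4: ('m', 'e') => mismatch, stop
LCP = "emjj" (length 4)

4


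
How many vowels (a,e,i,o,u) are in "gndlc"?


Input: gndlc
Checking each character:
  'g' at position 0: consonant
  'n' at position 1: consonant
  'd' at position 2: consonant
  'l' at position 3: consonant
  'c' at position 4: consonant
Total vowels: 0

0


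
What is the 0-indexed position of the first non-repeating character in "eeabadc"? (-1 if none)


Input: eeabadc
Character frequencies:
  'a': 2
  'b': 1
  'c': 1
  'd': 1
  'e': 2
Scanning left to right for freq == 1:
  Position 0 ('e'): freq=2, skip
  Position 1 ('e'): freq=2, skip
  Position 2 ('a'): freq=2, skip
  Position 3 ('b'): unique! => answer = 3

3


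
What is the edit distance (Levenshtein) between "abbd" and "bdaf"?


Computing edit distance: "abbd" -> "bdaf"
DP table:
           b    d    a    f
      0    1    2    3    4
  a   1    1    2    2    3
  b   2    1    2    3    3
  b   3    2    2    3    4
  d   4    3    2    3    4
Edit distance = dp[4][4] = 4

4


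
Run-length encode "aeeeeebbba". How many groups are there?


Input: aeeeeebbba
Scanning for consecutive runs:
  Group 1: 'a' x 1 (positions 0-0)
  Group 2: 'e' x 5 (positions 1-5)
  Group 3: 'b' x 3 (positions 6-8)
  Group 4: 'a' x 1 (positions 9-9)
Total groups: 4

4


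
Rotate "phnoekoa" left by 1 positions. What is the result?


Input: "phnoekoa", rotate left by 1
First 1 characters: "p"
Remaining characters: "hnoekoa"
Concatenate remaining + first: "hnoekoa" + "p" = "hnoekoap"

hnoekoap


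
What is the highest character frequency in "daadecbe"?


Input: daadecbe
Character counts:
  'a': 2
  'b': 1
  'c': 1
  'd': 2
  'e': 2
Maximum frequency: 2

2


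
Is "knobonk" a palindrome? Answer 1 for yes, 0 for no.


Input: knobonk
Reversed: knobonk
  Compare pos 0 ('k') with pos 6 ('k'): match
  Compare pos 1 ('n') with pos 5 ('n'): match
  Compare pos 2 ('o') with pos 4 ('o'): match
Result: palindrome

1


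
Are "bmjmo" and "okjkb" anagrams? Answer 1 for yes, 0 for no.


Strings: "bmjmo", "okjkb"
Sorted first:  bjmmo
Sorted second: bjkko
Differ at position 2: 'm' vs 'k' => not anagrams

0


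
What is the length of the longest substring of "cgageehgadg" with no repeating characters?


Input: "cgageehgadg"
Sliding window (track last position of each char):
  Position 0 ('c'): window [0,0] length 1 -- new best
  Position 1 ('g'): window [0,1] length 2 -- new best
  Position 2 ('a'): window [0,2] length 3 -- new best
  Position 3 ('g'): repeat (last at 1), move window start to 2
  Position 3 ('g'): window [2,3] length 2
  Position 4 ('e'): window [2,4] length 3
  Position 5 ('e'): repeat (last at 4), move window start to 5
  Position 5 ('e'): window [5,5] length 1
  Position 6 ('h'): window [5,6] length 2
  Position 7 ('g'): window [5,7] length 3
  Position 8 ('a'): window [5,8] length 4 -- new best
  Position 9 ('d'): window [5,9] length 5 -- new best
  Position 10 ('g'): repeat (last at 7), move window start to 8
  Position 10 ('g'): window [8,10] length 3
Longest substring with no repeats: "ehgad" with length 5

5


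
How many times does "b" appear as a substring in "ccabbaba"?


Searching for "b" in "ccabbaba"
Scanning each position:
  Position 0: "c" => no
  Position 1: "c" => no
  Position 2: "a" => no
  Position 3: "b" => MATCH
  Position 4: "b" => MATCH
  Position 5: "a" => no
  Position 6: "b" => MATCH
  Position 7: "a" => no
Total occurrences: 3

3


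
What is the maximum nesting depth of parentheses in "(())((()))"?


Input: "(())((()))"
Tracking depth:
  Position 0 '(': depth becomes 1
  Position 1 '(': depth becomes 2
  Position 2 ')': depth becomes 1
  Position 3 ')': depth becomes 0
  Position 4 '(': depth becomes 1
  Position 5 '(': depth becomes 2
  Position 6 '(': depth becomes 3
  Position 7 ')': depth becomes 2
  Position 8 ')': depth becomes 1
  Position 9 ')': depth becomes 0
Maximum depth reached: 3

3


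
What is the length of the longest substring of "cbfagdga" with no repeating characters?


Input: "cbfagdga"
Sliding window (track last position of each char):
  Position 0 ('c'): window [0,0] length 1 -- new best
  Position 1 ('b'): window [0,1] length 2 -- new best
  Position 2 ('f'): window [0,2] length 3 -- new best
  Position 3 ('a'): window [0,3] length 4 -- new best
  Position 4 ('g'): window [0,4] length 5 -- new best
  Position 5 ('d'): window [0,5] length 6 -- new best
  Position 6 ('g'): repeat (last at 4), move window start to 5
  Position 6 ('g'): window [5,6] length 2
  Position 7 ('a'): window [5,7] length 3
Longest substring with no repeats: "cbfagd" with length 6

6


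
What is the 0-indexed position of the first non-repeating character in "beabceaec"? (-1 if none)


Input: beabceaec
Character frequencies:
  'a': 2
  'b': 2
  'c': 2
  'e': 3
Scanning left to right for freq == 1:
  Position 0 ('b'): freq=2, skip
  Position 1 ('e'): freq=3, skip
  Position 2 ('a'): freq=2, skip
  Position 3 ('b'): freq=2, skip
  Position 4 ('c'): freq=2, skip
  Position 5 ('e'): freq=3, skip
  Position 6 ('a'): freq=2, skip
  Position 7 ('e'): freq=3, skip
  Position 8 ('c'): freq=2, skip
  No unique character found => answer = -1

-1


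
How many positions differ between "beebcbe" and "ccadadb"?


Comparing "beebcbe" and "ccadadb" position by position:
  Position 0: 'b' vs 'c' => DIFFER
  Position 1: 'e' vs 'c' => DIFFER
  Position 2: 'e' vs 'a' => DIFFER
  Position 3: 'b' vs 'd' => DIFFER
  Position 4: 'c' vs 'a' => DIFFER
  Position 5: 'b' vs 'd' => DIFFER
  Position 6: 'e' vs 'b' => DIFFER
Positions that differ: 7

7


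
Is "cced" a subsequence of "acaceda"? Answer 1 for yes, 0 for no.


Check if "cced" is a subsequence of "acaceda"
Greedy scan:
  Position 0 ('a'): no match needed
  Position 1 ('c'): matches sub[0] = 'c'
  Position 2 ('a'): no match needed
  Position 3 ('c'): matches sub[1] = 'c'
  Position 4 ('e'): matches sub[2] = 'e'
  Position 5 ('d'): matches sub[3] = 'd'
  Position 6 ('a'): no match needed
All 4 characters matched => is a subsequence

1


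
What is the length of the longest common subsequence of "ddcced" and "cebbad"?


LCS of "ddcced" and "cebbad"
DP table:
           c    e    b    b    a    d
      0    0    0    0    0    0    0
  d   0    0    0    0    0    0    1
  d   0    0    0    0    0    0    1
  c   0    1    1    1    1    1    1
  c   0    1    1    1    1    1    1
  e   0    1    2    2    2    2    2
  d   0    1    2    2    2    2    3
LCS length = dp[6][6] = 3

3


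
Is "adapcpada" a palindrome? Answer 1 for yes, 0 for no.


Input: adapcpada
Reversed: adapcpada
  Compare pos 0 ('a') with pos 8 ('a'): match
  Compare pos 1 ('d') with pos 7 ('d'): match
  Compare pos 2 ('a') with pos 6 ('a'): match
  Compare pos 3 ('p') with pos 5 ('p'): match
Result: palindrome

1


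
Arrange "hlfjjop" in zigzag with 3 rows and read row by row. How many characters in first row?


Zigzag "hlfjjop" into 3 rows:
Placing characters:
  'h' => row 0
  'l' => row 1
  'f' => row 2
  'j' => row 1
  'j' => row 0
  'o' => row 1
  'p' => row 2
Rows:
  Row 0: "hj"
  Row 1: "ljo"
  Row 2: "fp"
First row length: 2

2


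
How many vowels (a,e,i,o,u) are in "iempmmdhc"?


Input: iempmmdhc
Checking each character:
  'i' at position 0: vowel (running total: 1)
  'e' at position 1: vowel (running total: 2)
  'm' at position 2: consonant
  'p' at position 3: consonant
  'm' at position 4: consonant
  'm' at position 5: consonant
  'd' at position 6: consonant
  'h' at position 7: consonant
  'c' at position 8: consonant
Total vowels: 2

2


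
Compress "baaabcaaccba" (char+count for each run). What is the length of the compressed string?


Input: baaabcaaccba
Runs:
  'b' x 1 => "b1"
  'a' x 3 => "a3"
  'b' x 1 => "b1"
  'c' x 1 => "c1"
  'a' x 2 => "a2"
  'c' x 2 => "c2"
  'b' x 1 => "b1"
  'a' x 1 => "a1"
Compressed: "b1a3b1c1a2c2b1a1"
Compressed length: 16

16


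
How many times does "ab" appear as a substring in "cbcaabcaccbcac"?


Searching for "ab" in "cbcaabcaccbcac"
Scanning each position:
  Position 0: "cb" => no
  Position 1: "bc" => no
  Position 2: "ca" => no
  Position 3: "aa" => no
  Position 4: "ab" => MATCH
  Position 5: "bc" => no
  Position 6: "ca" => no
  Position 7: "ac" => no
  Position 8: "cc" => no
  Position 9: "cb" => no
  Position 10: "bc" => no
  Position 11: "ca" => no
  Position 12: "ac" => no
Total occurrences: 1

1


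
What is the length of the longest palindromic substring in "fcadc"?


Input: "fcadc"
Checking substrings for palindromes:
  No multi-char palindromic substrings found
Longest palindromic substring: "f" with length 1

1


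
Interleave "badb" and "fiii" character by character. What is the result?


Interleaving "badb" and "fiii":
  Position 0: 'b' from first, 'f' from second => "bf"
  Position 1: 'a' from first, 'i' from second => "ai"
  Position 2: 'd' from first, 'i' from second => "di"
  Position 3: 'b' from first, 'i' from second => "bi"
Result: bfaidibi

bfaidibi


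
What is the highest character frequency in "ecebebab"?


Input: ecebebab
Character counts:
  'a': 1
  'b': 3
  'c': 1
  'e': 3
Maximum frequency: 3

3


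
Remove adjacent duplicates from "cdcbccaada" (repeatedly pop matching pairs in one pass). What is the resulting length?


Input: cdcbccaada
Stack-based adjacent duplicate removal:
  Read 'c': push. Stack: c
  Read 'd': push. Stack: cd
  Read 'c': push. Stack: cdc
  Read 'b': push. Stack: cdcb
  Read 'c': push. Stack: cdcbc
  Read 'c': matches stack top 'c' => pop. Stack: cdcb
  Read 'a': push. Stack: cdcba
  Read 'a': matches stack top 'a' => pop. Stack: cdcb
  Read 'd': push. Stack: cdcbd
  Read 'a': push. Stack: cdcbda
Final stack: "cdcbda" (length 6)

6


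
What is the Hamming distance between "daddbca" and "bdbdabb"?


Comparing "daddbca" and "bdbdabb" position by position:
  Position 0: 'd' vs 'b' => differ
  Position 1: 'a' vs 'd' => differ
  Position 2: 'd' vs 'b' => differ
  Position 3: 'd' vs 'd' => same
  Position 4: 'b' vs 'a' => differ
  Position 5: 'c' vs 'b' => differ
  Position 6: 'a' vs 'b' => differ
Total differences (Hamming distance): 6

6


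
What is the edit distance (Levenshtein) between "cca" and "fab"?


Computing edit distance: "cca" -> "fab"
DP table:
           f    a    b
      0    1    2    3
  c   1    1    2    3
  c   2    2    2    3
  a   3    3    2    3
Edit distance = dp[3][3] = 3

3


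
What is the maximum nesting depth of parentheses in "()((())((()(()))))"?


Input: "()((())((()(()))))"
Tracking depth:
  Position 0 '(': depth becomes 1
  Position 1 ')': depth becomes 0
  Position 2 '(': depth becomes 1
  Position 3 '(': depth becomes 2
  Position 4 '(': depth becomes 3
  Position 5 ')': depth becomes 2
  Position 6 ')': depth becomes 1
  Position 7 '(': depth becomes 2
  Position 8 '(': depth becomes 3
  Position 9 '(': depth becomes 4
  Position 10 ')': depth becomes 3
  Position 11 '(': depth becomes 4
  Position 12 '(': depth becomes 5
  Position 13 ')': depth becomes 4
  Position 14 ')': depth becomes 3
  Position 15 ')': depth becomes 2
  Position 16 ')': depth becomes 1
  Position 17 ')': depth becomes 0
Maximum depth reached: 5

5


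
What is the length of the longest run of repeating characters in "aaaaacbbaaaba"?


Input: "aaaaacbbaaaba"
Scanning for longest run:
  Position 1 ('a'): continues run of 'a', length=2
  Position 2 ('a'): continues run of 'a', length=3
  Position 3 ('a'): continues run of 'a', length=4
  Position 4 ('a'): continues run of 'a', length=5
  Position 5 ('c'): new char, reset run to 1
  Position 6 ('b'): new char, reset run to 1
  Position 7 ('b'): continues run of 'b', length=2
  Position 8 ('a'): new char, reset run to 1
  Position 9 ('a'): continues run of 'a', length=2
  Position 10 ('a'): continues run of 'a', length=3
  Position 11 ('b'): new char, reset run to 1
  Position 12 ('a'): new char, reset run to 1
Longest run: 'a' with length 5

5


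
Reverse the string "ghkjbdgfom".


Input: ghkjbdgfom
Reading characters right to left:
  Position 9: 'm'
  Position 8: 'o'
  Position 7: 'f'
  Position 6: 'g'
  Position 5: 'd'
  Position 4: 'b'
  Position 3: 'j'
  Position 2: 'k'
  Position 1: 'h'
  Position 0: 'g'
Reversed: mofgdbjkhg

mofgdbjkhg


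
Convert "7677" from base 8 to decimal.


Input: "7677" in base 8
Positional expansion:
  Digit '7' (value 7) x 8^3 = 3584
  Digit '6' (value 6) x 8^2 = 384
  Digit '7' (value 7) x 8^1 = 56
  Digit '7' (value 7) x 8^0 = 7
Sum = 4031

4031


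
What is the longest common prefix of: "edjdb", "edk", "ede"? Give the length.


Words: edjdb, edk, ede
  Position 0: all 'e' => match
  Position 1: all 'd' => match
  Position 2: ('j', 'k', 'e') => mismatch, stop
LCP = "ed" (length 2)

2


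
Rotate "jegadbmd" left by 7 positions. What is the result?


Input: "jegadbmd", rotate left by 7
First 7 characters: "jegadbm"
Remaining characters: "d"
Concatenate remaining + first: "d" + "jegadbm" = "djegadbm"

djegadbm


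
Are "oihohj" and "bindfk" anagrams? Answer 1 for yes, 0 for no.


Strings: "oihohj", "bindfk"
Sorted first:  hhijoo
Sorted second: bdfikn
Differ at position 0: 'h' vs 'b' => not anagrams

0


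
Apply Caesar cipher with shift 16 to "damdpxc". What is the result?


Caesar cipher: shift "damdpxc" by 16
  'd' (pos 3) + 16 = pos 19 = 't'
  'a' (pos 0) + 16 = pos 16 = 'q'
  'm' (pos 12) + 16 = pos 2 = 'c'
  'd' (pos 3) + 16 = pos 19 = 't'
  'p' (pos 15) + 16 = pos 5 = 'f'
  'x' (pos 23) + 16 = pos 13 = 'n'
  'c' (pos 2) + 16 = pos 18 = 's'
Result: tqctfns

tqctfns


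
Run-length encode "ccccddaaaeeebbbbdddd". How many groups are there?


Input: ccccddaaaeeebbbbdddd
Scanning for consecutive runs:
  Group 1: 'c' x 4 (positions 0-3)
  Group 2: 'd' x 2 (positions 4-5)
  Group 3: 'a' x 3 (positions 6-8)
  Group 4: 'e' x 3 (positions 9-11)
  Group 5: 'b' x 4 (positions 12-15)
  Group 6: 'd' x 4 (positions 16-19)
Total groups: 6

6


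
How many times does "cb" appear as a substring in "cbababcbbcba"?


Searching for "cb" in "cbababcbbcba"
Scanning each position:
  Position 0: "cb" => MATCH
  Position 1: "ba" => no
  Position 2: "ab" => no
  Position 3: "ba" => no
  Position 4: "ab" => no
  Position 5: "bc" => no
  Position 6: "cb" => MATCH
  Position 7: "bb" => no
  Position 8: "bc" => no
  Position 9: "cb" => MATCH
  Position 10: "ba" => no
Total occurrences: 3

3


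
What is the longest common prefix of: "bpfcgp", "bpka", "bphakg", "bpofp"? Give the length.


Words: bpfcgp, bpka, bphakg, bpofp
  Position 0: all 'b' => match
  Position 1: all 'p' => match
  Position 2: ('f', 'k', 'h', 'o') => mismatch, stop
LCP = "bp" (length 2)

2


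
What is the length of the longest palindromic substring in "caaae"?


Input: "caaae"
Checking substrings for palindromes:
  [1:4] "aaa" (len 3) => palindrome
  [1:3] "aa" (len 2) => palindrome
  [2:4] "aa" (len 2) => palindrome
Longest palindromic substring: "aaa" with length 3

3


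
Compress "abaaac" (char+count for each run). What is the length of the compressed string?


Input: abaaac
Runs:
  'a' x 1 => "a1"
  'b' x 1 => "b1"
  'a' x 3 => "a3"
  'c' x 1 => "c1"
Compressed: "a1b1a3c1"
Compressed length: 8

8


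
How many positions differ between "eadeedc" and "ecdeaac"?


Comparing "eadeedc" and "ecdeaac" position by position:
  Position 0: 'e' vs 'e' => same
  Position 1: 'a' vs 'c' => DIFFER
  Position 2: 'd' vs 'd' => same
  Position 3: 'e' vs 'e' => same
  Position 4: 'e' vs 'a' => DIFFER
  Position 5: 'd' vs 'a' => DIFFER
  Position 6: 'c' vs 'c' => same
Positions that differ: 3

3


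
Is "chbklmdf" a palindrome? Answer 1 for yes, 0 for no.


Input: chbklmdf
Reversed: fdmlkbhc
  Compare pos 0 ('c') with pos 7 ('f'): MISMATCH
  Compare pos 1 ('h') with pos 6 ('d'): MISMATCH
  Compare pos 2 ('b') with pos 5 ('m'): MISMATCH
  Compare pos 3 ('k') with pos 4 ('l'): MISMATCH
Result: not a palindrome

0


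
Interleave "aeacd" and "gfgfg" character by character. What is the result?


Interleaving "aeacd" and "gfgfg":
  Position 0: 'a' from first, 'g' from second => "ag"
  Position 1: 'e' from first, 'f' from second => "ef"
  Position 2: 'a' from first, 'g' from second => "ag"
  Position 3: 'c' from first, 'f' from second => "cf"
  Position 4: 'd' from first, 'g' from second => "dg"
Result: agefagcfdg

agefagcfdg


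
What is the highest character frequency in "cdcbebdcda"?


Input: cdcbebdcda
Character counts:
  'a': 1
  'b': 2
  'c': 3
  'd': 3
  'e': 1
Maximum frequency: 3

3


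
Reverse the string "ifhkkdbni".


Input: ifhkkdbni
Reading characters right to left:
  Position 8: 'i'
  Position 7: 'n'
  Position 6: 'b'
  Position 5: 'd'
  Position 4: 'k'
  Position 3: 'k'
  Position 2: 'h'
  Position 1: 'f'
  Position 0: 'i'
Reversed: inbdkkhfi

inbdkkhfi


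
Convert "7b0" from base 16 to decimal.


Input: "7b0" in base 16
Positional expansion:
  Digit '7' (value 7) x 16^2 = 1792
  Digit 'b' (value 11) x 16^1 = 176
  Digit '0' (value 0) x 16^0 = 0
Sum = 1968

1968


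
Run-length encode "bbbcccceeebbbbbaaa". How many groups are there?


Input: bbbcccceeebbbbbaaa
Scanning for consecutive runs:
  Group 1: 'b' x 3 (positions 0-2)
  Group 2: 'c' x 4 (positions 3-6)
  Group 3: 'e' x 3 (positions 7-9)
  Group 4: 'b' x 5 (positions 10-14)
  Group 5: 'a' x 3 (positions 15-17)
Total groups: 5

5


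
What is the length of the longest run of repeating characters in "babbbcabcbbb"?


Input: "babbbcabcbbb"
Scanning for longest run:
  Position 1 ('a'): new char, reset run to 1
  Position 2 ('b'): new char, reset run to 1
  Position 3 ('b'): continues run of 'b', length=2
  Position 4 ('b'): continues run of 'b', length=3
  Position 5 ('c'): new char, reset run to 1
  Position 6 ('a'): new char, reset run to 1
  Position 7 ('b'): new char, reset run to 1
  Position 8 ('c'): new char, reset run to 1
  Position 9 ('b'): new char, reset run to 1
  Position 10 ('b'): continues run of 'b', length=2
  Position 11 ('b'): continues run of 'b', length=3
Longest run: 'b' with length 3

3


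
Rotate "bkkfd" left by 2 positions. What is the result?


Input: "bkkfd", rotate left by 2
First 2 characters: "bk"
Remaining characters: "kfd"
Concatenate remaining + first: "kfd" + "bk" = "kfdbk"

kfdbk


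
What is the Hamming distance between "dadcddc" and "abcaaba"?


Comparing "dadcddc" and "abcaaba" position by position:
  Position 0: 'd' vs 'a' => differ
  Position 1: 'a' vs 'b' => differ
  Position 2: 'd' vs 'c' => differ
  Position 3: 'c' vs 'a' => differ
  Position 4: 'd' vs 'a' => differ
  Position 5: 'd' vs 'b' => differ
  Position 6: 'c' vs 'a' => differ
Total differences (Hamming distance): 7

7
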